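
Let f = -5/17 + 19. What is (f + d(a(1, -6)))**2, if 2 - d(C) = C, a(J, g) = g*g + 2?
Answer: 86436/289 ≈ 299.09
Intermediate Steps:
a(J, g) = 2 + g**2 (a(J, g) = g**2 + 2 = 2 + g**2)
d(C) = 2 - C
f = 318/17 (f = -5/17 + 19 = 318/17 ≈ 18.706)
(f + d(a(1, -6)))**2 = (318/17 + (2 - (2 + (-6)**2)))**2 = (318/17 + (2 - (2 + 36)))**2 = (318/17 + (2 - 1*38))**2 = (318/17 + (2 - 38))**2 = (318/17 - 36)**2 = (-294/17)**2 = 86436/289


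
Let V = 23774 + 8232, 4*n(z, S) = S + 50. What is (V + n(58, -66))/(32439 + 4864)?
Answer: 32002/37303 ≈ 0.85789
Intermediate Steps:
n(z, S) = 25/2 + S/4 (n(z, S) = (S + 50)/4 = (50 + S)/4 = 25/2 + S/4)
V = 32006
(V + n(58, -66))/(32439 + 4864) = (32006 + (25/2 + (1/4)*(-66)))/(32439 + 4864) = (32006 + (25/2 - 33/2))/37303 = (32006 - 4)*(1/37303) = 32002*(1/37303) = 32002/37303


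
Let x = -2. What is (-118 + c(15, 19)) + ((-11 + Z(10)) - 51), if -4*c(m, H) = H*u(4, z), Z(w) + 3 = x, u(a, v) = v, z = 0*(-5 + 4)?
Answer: -185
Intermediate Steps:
z = 0 (z = 0*(-1) = 0)
Z(w) = -5 (Z(w) = -3 - 2 = -5)
c(m, H) = 0 (c(m, H) = -H*0/4 = -1/4*0 = 0)
(-118 + c(15, 19)) + ((-11 + Z(10)) - 51) = (-118 + 0) + ((-11 - 5) - 51) = -118 + (-16 - 51) = -118 - 67 = -185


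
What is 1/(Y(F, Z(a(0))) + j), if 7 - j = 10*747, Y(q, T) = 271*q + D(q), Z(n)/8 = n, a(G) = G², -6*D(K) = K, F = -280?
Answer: -3/249889 ≈ -1.2005e-5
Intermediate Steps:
D(K) = -K/6
Z(n) = 8*n
Y(q, T) = 1625*q/6 (Y(q, T) = 271*q - q/6 = 1625*q/6)
j = -7463 (j = 7 - 10*747 = 7 - 1*7470 = 7 - 7470 = -7463)
1/(Y(F, Z(a(0))) + j) = 1/((1625/6)*(-280) - 7463) = 1/(-227500/3 - 7463) = 1/(-249889/3) = -3/249889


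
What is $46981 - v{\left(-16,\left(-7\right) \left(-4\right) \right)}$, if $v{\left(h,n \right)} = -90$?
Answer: $47071$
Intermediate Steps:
$46981 - v{\left(-16,\left(-7\right) \left(-4\right) \right)} = 46981 - -90 = 46981 + 90 = 47071$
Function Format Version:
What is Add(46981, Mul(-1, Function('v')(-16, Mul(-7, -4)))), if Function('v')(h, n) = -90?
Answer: 47071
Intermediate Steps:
Add(46981, Mul(-1, Function('v')(-16, Mul(-7, -4)))) = Add(46981, Mul(-1, -90)) = Add(46981, 90) = 47071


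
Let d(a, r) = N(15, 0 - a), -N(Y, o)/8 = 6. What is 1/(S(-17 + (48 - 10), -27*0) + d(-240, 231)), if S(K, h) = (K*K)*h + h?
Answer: -1/48 ≈ -0.020833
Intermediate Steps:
N(Y, o) = -48 (N(Y, o) = -8*6 = -48)
d(a, r) = -48
S(K, h) = h + h*K² (S(K, h) = K²*h + h = h*K² + h = h + h*K²)
1/(S(-17 + (48 - 10), -27*0) + d(-240, 231)) = 1/((-27*0)*(1 + (-17 + (48 - 10))²) - 48) = 1/(0*(1 + (-17 + 38)²) - 48) = 1/(0*(1 + 21²) - 48) = 1/(0*(1 + 441) - 48) = 1/(0*442 - 48) = 1/(0 - 48) = 1/(-48) = -1/48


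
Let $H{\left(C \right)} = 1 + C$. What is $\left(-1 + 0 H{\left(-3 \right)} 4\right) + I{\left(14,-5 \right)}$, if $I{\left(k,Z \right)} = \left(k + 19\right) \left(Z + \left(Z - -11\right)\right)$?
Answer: $32$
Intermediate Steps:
$I{\left(k,Z \right)} = \left(11 + 2 Z\right) \left(19 + k\right)$ ($I{\left(k,Z \right)} = \left(19 + k\right) \left(Z + \left(Z + 11\right)\right) = \left(19 + k\right) \left(Z + \left(11 + Z\right)\right) = \left(19 + k\right) \left(11 + 2 Z\right) = \left(11 + 2 Z\right) \left(19 + k\right)$)
$\left(-1 + 0 H{\left(-3 \right)} 4\right) + I{\left(14,-5 \right)} = \left(-1 + 0 \left(1 - 3\right) 4\right) + \left(209 + 11 \cdot 14 + 38 \left(-5\right) + 2 \left(-5\right) 14\right) = \left(-1 + 0 \left(-2\right) 4\right) + \left(209 + 154 - 190 - 140\right) = \left(-1 + 0 \cdot 4\right) + 33 = \left(-1 + 0\right) + 33 = -1 + 33 = 32$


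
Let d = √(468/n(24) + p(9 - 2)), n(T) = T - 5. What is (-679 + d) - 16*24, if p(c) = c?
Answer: -1063 + √11419/19 ≈ -1057.4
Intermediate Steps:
n(T) = -5 + T
d = √11419/19 (d = √(468/(-5 + 24) + (9 - 2)) = √(468/19 + 7) = √(601/19) = √11419/19 ≈ 5.6242)
(-679 + d) - 16*24 = (-679 + √11419/19) - 16*24 = (-679 + √11419/19) - 384 = -1063 + √11419/19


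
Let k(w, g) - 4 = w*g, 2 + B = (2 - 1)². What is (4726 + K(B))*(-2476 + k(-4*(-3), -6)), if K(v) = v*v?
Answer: -12025488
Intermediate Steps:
B = -1 (B = -2 + (2 - 1)² = -2 + 1² = -2 + 1 = -1)
k(w, g) = 4 + g*w (k(w, g) = 4 + w*g = 4 + g*w)
K(v) = v²
(4726 + K(B))*(-2476 + k(-4*(-3), -6)) = (4726 + (-1)²)*(-2476 + (4 - (-24)*(-3))) = (4726 + 1)*(-2476 + (4 - 6*12)) = 4727*(-2476 + (4 - 72)) = 4727*(-2476 - 68) = 4727*(-2544) = -12025488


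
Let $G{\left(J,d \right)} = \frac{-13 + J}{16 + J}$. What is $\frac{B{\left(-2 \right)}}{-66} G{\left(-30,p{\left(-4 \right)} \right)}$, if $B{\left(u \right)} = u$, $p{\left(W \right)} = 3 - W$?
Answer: $\frac{43}{462} \approx 0.093074$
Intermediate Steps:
$G{\left(J,d \right)} = \frac{-13 + J}{16 + J}$
$\frac{B{\left(-2 \right)}}{-66} G{\left(-30,p{\left(-4 \right)} \right)} = - \frac{2}{-66} \frac{-13 - 30}{16 - 30} = \left(-2\right) \left(- \frac{1}{66}\right) \frac{1}{-14} \left(-43\right) = \frac{\left(- \frac{1}{14}\right) \left(-43\right)}{33} = \frac{1}{33} \cdot \frac{43}{14} = \frac{43}{462}$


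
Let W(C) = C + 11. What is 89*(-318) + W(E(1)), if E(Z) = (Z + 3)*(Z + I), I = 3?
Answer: -28275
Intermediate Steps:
E(Z) = (3 + Z)**2 (E(Z) = (Z + 3)*(Z + 3) = (3 + Z)*(3 + Z) = (3 + Z)**2)
W(C) = 11 + C
89*(-318) + W(E(1)) = 89*(-318) + (11 + (9 + 1**2 + 6*1)) = -28302 + (11 + (9 + 1 + 6)) = -28302 + (11 + 16) = -28302 + 27 = -28275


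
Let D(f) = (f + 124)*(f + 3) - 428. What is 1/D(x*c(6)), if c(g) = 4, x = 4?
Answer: 1/2232 ≈ 0.00044803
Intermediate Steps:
D(f) = -428 + (3 + f)*(124 + f) (D(f) = (124 + f)*(3 + f) - 428 = (3 + f)*(124 + f) - 428 = -428 + (3 + f)*(124 + f))
1/D(x*c(6)) = 1/(-56 + (4*4)**2 + 127*(4*4)) = 1/(-56 + 16**2 + 127*16) = 1/(-56 + 256 + 2032) = 1/2232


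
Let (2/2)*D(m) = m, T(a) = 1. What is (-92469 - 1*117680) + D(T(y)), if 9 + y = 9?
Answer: -210148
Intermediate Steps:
y = 0 (y = -9 + 9 = 0)
D(m) = m
(-92469 - 1*117680) + D(T(y)) = (-92469 - 1*117680) + 1 = (-92469 - 117680) + 1 = -210149 + 1 = -210148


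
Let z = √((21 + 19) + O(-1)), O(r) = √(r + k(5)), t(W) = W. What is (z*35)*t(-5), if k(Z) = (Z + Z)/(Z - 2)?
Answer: -175*√(360 + 3*√21)/3 ≈ -1127.7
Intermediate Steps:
k(Z) = 2*Z/(-2 + Z) (k(Z) = (2*Z)/(-2 + Z) = 2*Z/(-2 + Z))
O(r) = √(10/3 + r) (O(r) = √(r + 2*5/(-2 + 5)) = √(r + 2*5/3) = √(r + 2*5*(⅓)) = √(r + 10/3) = √(10/3 + r))
z = √(40 + √21/3) (z = √((21 + 19) + √(30 + 9*(-1))/3) = √(40 + √(30 - 9)/3) = √(40 + √21/3) ≈ 6.4442)
(z*35)*t(-5) = ((√(360 + 3*√21)/3)*35)*(-5) = (35*√(360 + 3*√21)/3)*(-5) = -175*√(360 + 3*√21)/3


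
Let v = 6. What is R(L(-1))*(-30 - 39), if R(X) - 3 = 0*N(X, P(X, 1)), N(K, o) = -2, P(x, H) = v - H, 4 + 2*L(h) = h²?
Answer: -207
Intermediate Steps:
L(h) = -2 + h²/2
P(x, H) = 6 - H
R(X) = 3 (R(X) = 3 + 0*(-2) = 3 + 0 = 3)
R(L(-1))*(-30 - 39) = 3*(-30 - 39) = 3*(-69) = -207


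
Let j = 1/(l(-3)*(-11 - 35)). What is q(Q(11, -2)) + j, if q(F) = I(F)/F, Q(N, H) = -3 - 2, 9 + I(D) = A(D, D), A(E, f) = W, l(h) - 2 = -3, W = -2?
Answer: 511/230 ≈ 2.2217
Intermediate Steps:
l(h) = -1 (l(h) = 2 - 3 = -1)
A(E, f) = -2
I(D) = -11 (I(D) = -9 - 2 = -11)
Q(N, H) = -5
q(F) = -11/F
j = 1/46 (j = 1/(-(-11 - 35)) = 1/(-1*(-46)) = 1/46 ≈ 0.021739)
q(Q(11, -2)) + j = -11/(-5) + 1/46 = -11*(-⅕) + 1/46 = 11/5 + 1/46 = 511/230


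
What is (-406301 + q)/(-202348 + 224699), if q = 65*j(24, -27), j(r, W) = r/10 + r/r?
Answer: -406080/22351 ≈ -18.168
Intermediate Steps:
j(r, W) = 1 + r/10 (j(r, W) = r*(⅒) + 1 = r/10 + 1 = 1 + r/10)
q = 221 (q = 65*(1 + (⅒)*24) = 65*(1 + 12/5) = 65*(17/5) = 221)
(-406301 + q)/(-202348 + 224699) = (-406301 + 221)/(-202348 + 224699) = -406080/22351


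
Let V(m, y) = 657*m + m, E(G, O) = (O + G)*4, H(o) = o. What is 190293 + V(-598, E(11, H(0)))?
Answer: -203191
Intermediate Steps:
E(G, O) = 4*G + 4*O (E(G, O) = (G + O)*4 = 4*G + 4*O)
V(m, y) = 658*m
190293 + V(-598, E(11, H(0))) = 190293 + 658*(-598) = 190293 - 393484 = -203191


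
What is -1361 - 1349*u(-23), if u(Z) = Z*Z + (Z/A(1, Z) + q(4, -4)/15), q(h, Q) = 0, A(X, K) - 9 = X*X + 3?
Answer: -9263739/13 ≈ -7.1260e+5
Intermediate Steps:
A(X, K) = 12 + X² (A(X, K) = 9 + (X*X + 3) = 9 + (X² + 3) = 9 + (3 + X²) = 12 + X²)
u(Z) = Z² + Z/13 (u(Z) = Z*Z + (Z/(12 + 1²) + 0/15) = Z² + (Z/(12 + 1) + 0*(1/15)) = Z² + (Z/13 + 0) = Z² + Z/13)
-1361 - 1349*u(-23) = -1361 - (-31027)*(1/13 - 23) = -1361 - (-31027)*(-298)/13 = -1361 - 1349*6854/13 = -1361 - 9246046/13 = -9263739/13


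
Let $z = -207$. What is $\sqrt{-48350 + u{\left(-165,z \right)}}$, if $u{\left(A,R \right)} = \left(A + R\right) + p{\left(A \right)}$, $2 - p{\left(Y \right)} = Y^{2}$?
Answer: $i \sqrt{75945} \approx 275.58 i$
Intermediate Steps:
$p{\left(Y \right)} = 2 - Y^{2}$
$u{\left(A,R \right)} = 2 + A + R - A^{2}$ ($u{\left(A,R \right)} = \left(A + R\right) - \left(-2 + A^{2}\right) = 2 + A + R - A^{2}$)
$\sqrt{-48350 + u{\left(-165,z \right)}} = \sqrt{-48350 - 27595} = \sqrt{-75945} = i \sqrt{75945}$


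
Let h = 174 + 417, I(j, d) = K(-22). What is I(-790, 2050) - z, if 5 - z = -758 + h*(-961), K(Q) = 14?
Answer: -568700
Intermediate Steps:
I(j, d) = 14
h = 591
z = 568714 (z = 5 - (-758 + 591*(-961)) = 5 - (-758 - 567951) = 5 - 1*(-568709) = 5 + 568709 = 568714)
I(-790, 2050) - z = 14 - 1*568714 = 14 - 568714 = -568700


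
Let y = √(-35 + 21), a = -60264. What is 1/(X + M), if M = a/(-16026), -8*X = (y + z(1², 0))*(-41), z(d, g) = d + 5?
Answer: 7878573912/355841267209 - 1170015524*I*√14/355841267209 ≈ 0.022141 - 0.012303*I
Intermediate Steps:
y = I*√14 (y = √(-14) = I*√14 ≈ 3.7417*I)
z(d, g) = 5 + d
X = 123/4 + 41*I*√14/8 (X = -(I*√14 + (5 + 1²))*(-41)/8 = -(I*√14 + (5 + 1))*(-41)/8 = -(I*√14 + 6)*(-41)/8 = -(6 + I*√14)*(-41)/8 = -(-246 - 41*I*√14)/8 = 123/4 + 41*I*√14/8 ≈ 30.75 + 19.176*I)
M = 10044/2671 (M = -60264/(-16026) = -60264*(-1/16026) = 10044/2671 ≈ 3.7604)
1/(X + M) = 1/((123/4 + 41*I*√14/8) + 10044/2671) = 1/(368709/10684 + 41*I*√14/8)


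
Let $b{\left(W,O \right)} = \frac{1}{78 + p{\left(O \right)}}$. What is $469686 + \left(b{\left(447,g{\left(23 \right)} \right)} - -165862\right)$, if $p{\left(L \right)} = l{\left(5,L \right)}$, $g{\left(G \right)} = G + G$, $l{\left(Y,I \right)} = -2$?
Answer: $\frac{48301649}{76} \approx 6.3555 \cdot 10^{5}$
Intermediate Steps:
$g{\left(G \right)} = 2 G$
$p{\left(L \right)} = -2$
$b{\left(W,O \right)} = \frac{1}{76}$ ($b{\left(W,O \right)} = \frac{1}{78 - 2} = \frac{1}{76}$)
$469686 + \left(b{\left(447,g{\left(23 \right)} \right)} - -165862\right) = 469686 + \left(\frac{1}{76} - -165862\right) = 469686 + \left(\frac{1}{76} + 165862\right) = 469686 + \frac{12605513}{76} = \frac{48301649}{76}$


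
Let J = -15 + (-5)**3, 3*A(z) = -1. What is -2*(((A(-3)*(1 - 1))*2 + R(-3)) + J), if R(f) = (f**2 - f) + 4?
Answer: 248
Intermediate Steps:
R(f) = 4 + f**2 - f
A(z) = -1/3 (A(z) = (1/3)*(-1) = -1/3)
J = -140 (J = -15 - 125 = -140)
-2*(((A(-3)*(1 - 1))*2 + R(-3)) + J) = -2*((-(1 - 1)/3*2 + (4 + (-3)**2 - 1*(-3))) - 140) = -2*((-1/3*0*2 + (4 + 9 + 3)) - 140) = -2*((0*2 + 16) - 140) = -2*((0 + 16) - 140) = -2*(16 - 140) = -2*(-124) = 248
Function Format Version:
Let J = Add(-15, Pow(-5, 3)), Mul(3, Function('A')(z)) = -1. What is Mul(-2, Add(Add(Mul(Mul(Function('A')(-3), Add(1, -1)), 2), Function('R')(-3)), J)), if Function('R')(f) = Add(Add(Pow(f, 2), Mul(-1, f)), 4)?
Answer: 248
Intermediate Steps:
Function('R')(f) = Add(4, Pow(f, 2), Mul(-1, f))
Function('A')(z) = Rational(-1, 3) (Function('A')(z) = Mul(Rational(1, 3), -1) = Rational(-1, 3))
J = -140 (J = Add(-15, -125) = -140)
Mul(-2, Add(Add(Mul(Mul(Function('A')(-3), Add(1, -1)), 2), Function('R')(-3)), J)) = Mul(-2, Add(Add(Mul(Mul(Rational(-1, 3), Add(1, -1)), 2), Add(4, Pow(-3, 2), Mul(-1, -3))), -140)) = Mul(-2, Add(Add(Mul(Mul(Rational(-1, 3), 0), 2), Add(4, 9, 3)), -140)) = Mul(-2, Add(Add(Mul(0, 2), 16), -140)) = Mul(-2, Add(Add(0, 16), -140)) = Mul(-2, Add(16, -140)) = Mul(-2, -124) = 248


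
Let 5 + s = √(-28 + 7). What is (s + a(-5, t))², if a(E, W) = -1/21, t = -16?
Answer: 1975/441 - 212*I*√21/21 ≈ 4.4785 - 46.262*I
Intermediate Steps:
a(E, W) = -1/21 (a(E, W) = -1*1/21 = -1/21)
s = -5 + I*√21 (s = -5 + √(-28 + 7) = -5 + √(-21) = -5 + I*√21 ≈ -5.0 + 4.5826*I)
(s + a(-5, t))² = ((-5 + I*√21) - 1/21)² = (-106/21 + I*√21)²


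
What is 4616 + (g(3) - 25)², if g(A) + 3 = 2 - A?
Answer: 5457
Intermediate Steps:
g(A) = -1 - A (g(A) = -3 + (2 - A) = -1 - A)
4616 + (g(3) - 25)² = 4616 + ((-1 - 1*3) - 25)² = 4616 + ((-1 - 3) - 25)² = 4616 + (-4 - 25)² = 4616 + (-29)² = 4616 + 841 = 5457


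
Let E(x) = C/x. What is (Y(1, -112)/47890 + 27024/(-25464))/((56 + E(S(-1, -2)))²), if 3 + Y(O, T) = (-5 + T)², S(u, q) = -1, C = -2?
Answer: -19701647/85464589780 ≈ -0.00023052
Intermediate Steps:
Y(O, T) = -3 + (-5 + T)²
E(x) = -2/x
(Y(1, -112)/47890 + 27024/(-25464))/((56 + E(S(-1, -2)))²) = ((-3 + (-5 - 112)²)/47890 + 27024/(-25464))/((56 - 2/(-1))²) = ((-3 + (-117)²)*(1/47890) + 27024*(-1/25464))/((56 - 2*(-1))²) = ((-3 + 13689)*(1/47890) - 1126/1061)/((56 + 2)²) = (13686*(1/47890) - 1126/1061)/(58²) = (6843/23945 - 1126/1061)/3364 = -19701647/25405645*1/3364 = -19701647/85464589780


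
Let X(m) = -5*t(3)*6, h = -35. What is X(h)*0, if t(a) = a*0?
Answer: 0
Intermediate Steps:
t(a) = 0
X(m) = 0 (X(m) = -5*0*6 = 0*6 = 0)
X(h)*0 = 0*0 = 0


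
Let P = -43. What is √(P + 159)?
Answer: 2*√29 ≈ 10.770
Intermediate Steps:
√(P + 159) = √(-43 + 159) = √116 = 2*√29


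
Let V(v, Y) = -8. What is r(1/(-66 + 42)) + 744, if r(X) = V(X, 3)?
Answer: 736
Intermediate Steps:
r(X) = -8
r(1/(-66 + 42)) + 744 = -8 + 744 = 736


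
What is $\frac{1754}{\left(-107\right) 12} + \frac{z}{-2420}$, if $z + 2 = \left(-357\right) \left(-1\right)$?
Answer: $- \frac{235025}{155364} \approx -1.5127$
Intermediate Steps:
$z = 355$ ($z = -2 - -357 = -2 + 357 = 355$)
$\frac{1754}{\left(-107\right) 12} + \frac{z}{-2420} = \frac{1754}{\left(-107\right) 12} + \frac{355}{-2420} = \frac{1754}{-1284} + 355 \left(- \frac{1}{2420}\right) = 1754 \left(- \frac{1}{1284}\right) - \frac{71}{484} = - \frac{877}{642} - \frac{71}{484} = - \frac{235025}{155364}$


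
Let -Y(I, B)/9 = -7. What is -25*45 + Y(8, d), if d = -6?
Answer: -1062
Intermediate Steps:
Y(I, B) = 63 (Y(I, B) = -9*(-7) = 63)
-25*45 + Y(8, d) = -25*45 + 63 = -1125 + 63 = -1062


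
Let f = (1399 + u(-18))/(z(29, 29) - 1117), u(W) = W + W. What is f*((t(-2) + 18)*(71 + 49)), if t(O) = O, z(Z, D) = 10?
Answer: -872320/369 ≈ -2364.0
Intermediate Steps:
u(W) = 2*W
f = -1363/1107 (f = (1399 + 2*(-18))/(10 - 1117) = (1399 - 36)/(-1107) = 1363*(-1/1107) = -1363/1107 ≈ -1.2313)
f*((t(-2) + 18)*(71 + 49)) = -1363*(-2 + 18)*(71 + 49)/1107 = -21808*120/1107 = -1363/1107*1920 = -872320/369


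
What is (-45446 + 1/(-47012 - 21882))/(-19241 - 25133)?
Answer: 3130956725/3057102356 ≈ 1.0242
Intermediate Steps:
(-45446 + 1/(-47012 - 21882))/(-19241 - 25133) = (-45446 + 1/(-68894))/(-44374) = (-45446 - 1/68894)*(-1/44374) = -3130956725/68894*(-1/44374) = 3130956725/3057102356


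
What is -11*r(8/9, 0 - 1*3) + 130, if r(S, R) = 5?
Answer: 75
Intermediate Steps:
-11*r(8/9, 0 - 1*3) + 130 = -11*5 + 130 = -55 + 130 = 75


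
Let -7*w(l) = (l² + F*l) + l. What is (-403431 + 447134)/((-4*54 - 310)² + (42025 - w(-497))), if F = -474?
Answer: 43703/387571 ≈ 0.11276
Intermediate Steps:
w(l) = -l²/7 + 473*l/7 (w(l) = -((l² - 474*l) + l)/7 = -(l² - 473*l)/7 = -l²/7 + 473*l/7)
(-403431 + 447134)/((-4*54 - 310)² + (42025 - w(-497))) = (-403431 + 447134)/((-4*54 - 310)² + (42025 - (-497)*(473 - 1*(-497))/7)) = 43703/((-216 - 310)² + (42025 - (-497)*(473 + 497)/7)) = 43703/((-526)² + (42025 - (-497)*970/7)) = 43703/(276676 + (42025 - 1*(-68870))) = 43703/(276676 + (42025 + 68870)) = 43703/(276676 + 110895) = 43703/387571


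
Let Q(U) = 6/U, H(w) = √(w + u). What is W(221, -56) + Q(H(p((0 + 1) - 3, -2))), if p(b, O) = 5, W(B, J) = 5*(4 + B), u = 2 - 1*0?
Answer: 1125 + 6*√7/7 ≈ 1127.3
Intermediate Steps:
u = 2 (u = 2 + 0 = 2)
W(B, J) = 20 + 5*B
H(w) = √(2 + w) (H(w) = √(w + 2) = √(2 + w))
W(221, -56) + Q(H(p((0 + 1) - 3, -2))) = (20 + 5*221) + 6/(√(2 + 5)) = (20 + 1105) + 6/(√7) = 1125 + 6*(√7/7) = 1125 + 6*√7/7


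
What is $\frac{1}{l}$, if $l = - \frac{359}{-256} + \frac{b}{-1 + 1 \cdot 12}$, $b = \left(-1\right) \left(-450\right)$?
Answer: $\frac{2816}{119149} \approx 0.023634$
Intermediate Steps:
$b = 450$
$l = \frac{119149}{2816}$ ($l = - \frac{359}{-256} + \frac{450}{-1 + 1 \cdot 12} = \left(-359\right) \left(- \frac{1}{256}\right) + \frac{450}{-1 + 12} = \frac{359}{256} + \frac{450}{11} = \frac{119149}{2816} \approx 42.311$)
$\frac{1}{l} = \frac{1}{\frac{119149}{2816}} = \frac{2816}{119149}$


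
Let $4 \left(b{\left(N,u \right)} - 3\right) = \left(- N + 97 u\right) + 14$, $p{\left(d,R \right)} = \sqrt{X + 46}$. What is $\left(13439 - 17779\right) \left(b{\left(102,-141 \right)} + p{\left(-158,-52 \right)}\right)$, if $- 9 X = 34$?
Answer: $14922005 - \frac{8680 \sqrt{95}}{3} \approx 1.4894 \cdot 10^{7}$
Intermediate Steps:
$X = - \frac{34}{9}$ ($X = \left(- \frac{1}{9}\right) 34 = - \frac{34}{9} \approx -3.7778$)
$p{\left(d,R \right)} = \frac{2 \sqrt{95}}{3}$ ($p{\left(d,R \right)} = \sqrt{- \frac{34}{9} + 46} = \sqrt{\frac{380}{9}} = \frac{2 \sqrt{95}}{3}$)
$b{\left(N,u \right)} = \frac{13}{2} - \frac{N}{4} + \frac{97 u}{4}$ ($b{\left(N,u \right)} = 3 + \frac{\left(- N + 97 u\right) + 14}{4} = 3 + \frac{14 - N + 97 u}{4} = 3 + \left(\frac{7}{2} - \frac{N}{4} + \frac{97 u}{4}\right) = \frac{13}{2} - \frac{N}{4} + \frac{97 u}{4}$)
$\left(13439 - 17779\right) \left(b{\left(102,-141 \right)} + p{\left(-158,-52 \right)}\right) = \left(13439 - 17779\right) \left(\left(\frac{13}{2} - \frac{51}{2} + \frac{97}{4} \left(-141\right)\right) + \frac{2 \sqrt{95}}{3}\right) = - 4340 \left(\left(\frac{13}{2} - \frac{51}{2} - \frac{13677}{4}\right) + \frac{2 \sqrt{95}}{3}\right) = - 4340 \left(- \frac{13753}{4} + \frac{2 \sqrt{95}}{3}\right) = 14922005 - \frac{8680 \sqrt{95}}{3}$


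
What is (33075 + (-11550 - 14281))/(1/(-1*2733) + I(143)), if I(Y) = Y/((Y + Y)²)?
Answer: 11324371344/2161 ≈ 5.2403e+6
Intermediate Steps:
I(Y) = 1/(4*Y) (I(Y) = Y/((2*Y)²) = Y/((4*Y²)) = Y*(1/(4*Y²)) = 1/(4*Y))
(33075 + (-11550 - 14281))/(1/(-1*2733) + I(143)) = (33075 + (-11550 - 14281))/(1/(-1*2733) + (¼)/143) = (33075 - 25831)/(1/(-2733) + (¼)*(1/143)) = 7244/(-1/2733 + 1/572) = 7244/(2161/1563276) = 7244*(1563276/2161) = 11324371344/2161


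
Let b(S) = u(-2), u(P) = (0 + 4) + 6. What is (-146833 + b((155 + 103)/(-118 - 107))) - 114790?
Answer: -261613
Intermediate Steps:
u(P) = 10 (u(P) = 4 + 6 = 10)
b(S) = 10
(-146833 + b((155 + 103)/(-118 - 107))) - 114790 = (-146833 + 10) - 114790 = -146823 - 114790 = -261613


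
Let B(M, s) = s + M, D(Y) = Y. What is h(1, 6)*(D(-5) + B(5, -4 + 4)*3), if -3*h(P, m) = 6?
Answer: -20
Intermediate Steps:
h(P, m) = -2 (h(P, m) = -⅓*6 = -2)
B(M, s) = M + s
h(1, 6)*(D(-5) + B(5, -4 + 4)*3) = -2*(-5 + (5 + (-4 + 4))*3) = -2*(-5 + (5 + 0)*3) = -2*(-5 + 5*3) = -2*(-5 + 15) = -2*10 = -20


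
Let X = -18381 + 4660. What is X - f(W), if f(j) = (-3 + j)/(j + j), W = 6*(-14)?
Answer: -768405/56 ≈ -13722.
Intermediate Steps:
W = -84
f(j) = (-3 + j)/(2*j) (f(j) = (-3 + j)/((2*j)) = (-3 + j)*(1/(2*j)) = (-3 + j)/(2*j))
X = -13721
X - f(W) = -13721 - (-3 - 84)/(2*(-84)) = -13721 - (-1)*(-87)/(2*84) = -13721 - 1*29/56 = -13721 - 29/56 = -768405/56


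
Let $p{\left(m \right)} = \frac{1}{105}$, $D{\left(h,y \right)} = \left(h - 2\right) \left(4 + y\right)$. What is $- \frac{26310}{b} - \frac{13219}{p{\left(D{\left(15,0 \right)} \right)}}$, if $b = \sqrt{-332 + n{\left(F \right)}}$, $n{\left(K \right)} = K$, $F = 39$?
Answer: $-1387995 + \frac{26310 i \sqrt{293}}{293} \approx -1.388 \cdot 10^{6} + 1537.0 i$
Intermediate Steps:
$D{\left(h,y \right)} = \left(-2 + h\right) \left(4 + y\right)$
$p{\left(m \right)} = \frac{1}{105}$
$b = i \sqrt{293}$ ($b = \sqrt{-332 + 39} = \sqrt{-293} = i \sqrt{293} \approx 17.117 i$)
$- \frac{26310}{b} - \frac{13219}{p{\left(D{\left(15,0 \right)} \right)}} = - \frac{26310}{i \sqrt{293}} - 13219 \frac{1}{\frac{1}{105}} = - 26310 \left(- \frac{i \sqrt{293}}{293}\right) - 1387995 = \frac{26310 i \sqrt{293}}{293} - 1387995 = -1387995 + \frac{26310 i \sqrt{293}}{293}$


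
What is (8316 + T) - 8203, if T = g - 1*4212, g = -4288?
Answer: -8387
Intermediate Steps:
T = -8500 (T = -4288 - 1*4212 = -4288 - 4212 = -8500)
(8316 + T) - 8203 = (8316 - 8500) - 8203 = -184 - 8203 = -8387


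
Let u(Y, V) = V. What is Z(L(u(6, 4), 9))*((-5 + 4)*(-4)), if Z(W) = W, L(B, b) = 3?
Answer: 12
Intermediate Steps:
Z(L(u(6, 4), 9))*((-5 + 4)*(-4)) = 3*((-5 + 4)*(-4)) = 3*(-1*(-4)) = 3*4 = 12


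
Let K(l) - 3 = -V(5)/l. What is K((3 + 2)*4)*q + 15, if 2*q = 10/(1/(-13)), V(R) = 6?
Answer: -321/2 ≈ -160.50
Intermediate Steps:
K(l) = 3 - 6/l
q = -65 (q = (10/(1/(-13)))/2 = (10/(-1/13))/2 = (10*(-13))/2 = (½)*(-130) = -65)
K((3 + 2)*4)*q + 15 = (3 - 6*1/(4*(3 + 2)))*(-65) + 15 = (3 - 6/(5*4))*(-65) + 15 = (3 - 6/20)*(-65) + 15 = (3 - 6*1/20)*(-65) + 15 = (3 - 3/10)*(-65) + 15 = (27/10)*(-65) + 15 = -351/2 + 15 = -321/2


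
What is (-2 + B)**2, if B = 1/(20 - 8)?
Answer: 529/144 ≈ 3.6736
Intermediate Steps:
B = 1/12 ≈ 0.083333
(-2 + B)**2 = (-2 + 1/12)**2 = (-23/12)**2 = 529/144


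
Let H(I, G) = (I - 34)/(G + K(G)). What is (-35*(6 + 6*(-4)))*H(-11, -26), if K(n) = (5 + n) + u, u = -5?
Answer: 14175/26 ≈ 545.19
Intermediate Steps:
K(n) = n (K(n) = (5 + n) - 5 = n)
H(I, G) = (-34 + I)/(2*G) (H(I, G) = (I - 34)/(G + G) = (-34 + I)/((2*G)) = (-34 + I)*(1/(2*G)) = (-34 + I)/(2*G))
(-35*(6 + 6*(-4)))*H(-11, -26) = (-35*(6 + 6*(-4)))*((½)*(-34 - 11)/(-26)) = (-35*(6 - 24))*((½)*(-1/26)*(-45)) = -35*(-18)*(45/52) = 630*(45/52) = 14175/26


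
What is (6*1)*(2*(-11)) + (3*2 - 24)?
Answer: -150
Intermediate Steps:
(6*1)*(2*(-11)) + (3*2 - 24) = 6*(-22) + (6 - 24) = -132 - 18 = -150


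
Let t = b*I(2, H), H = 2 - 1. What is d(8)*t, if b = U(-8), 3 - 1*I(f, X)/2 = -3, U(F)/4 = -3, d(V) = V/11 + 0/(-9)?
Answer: -1152/11 ≈ -104.73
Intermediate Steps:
H = 1
d(V) = V/11 (d(V) = V*(1/11) + 0*(-1/9) = V/11 + 0 = V/11)
U(F) = -12 (U(F) = 4*(-3) = -12)
I(f, X) = 12 (I(f, X) = 6 - 2*(-3) = 6 + 6 = 12)
b = -12
t = -144 (t = -12*12 = -144)
d(8)*t = ((1/11)*8)*(-144) = (8/11)*(-144) = -1152/11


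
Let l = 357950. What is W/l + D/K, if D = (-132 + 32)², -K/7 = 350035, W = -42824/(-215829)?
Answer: -77245497620812/18929610456518475 ≈ -0.0040807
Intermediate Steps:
W = 42824/215829 (W = -42824*(-1/215829) = 42824/215829 ≈ 0.19842)
K = -2450245 (K = -7*350035 = -2450245)
D = 10000 (D = (-100)² = 10000)
W/l + D/K = (42824/215829)/357950 + 10000/(-2450245) = (42824/215829)*(1/357950) + 10000*(-1/2450245) = 21412/38627995275 - 2000/490049 = -77245497620812/18929610456518475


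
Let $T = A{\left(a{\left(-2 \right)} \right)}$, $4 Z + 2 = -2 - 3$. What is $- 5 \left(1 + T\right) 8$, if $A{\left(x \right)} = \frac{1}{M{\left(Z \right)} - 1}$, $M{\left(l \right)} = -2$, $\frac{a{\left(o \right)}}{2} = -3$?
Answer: $- \frac{80}{3} \approx -26.667$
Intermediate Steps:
$Z = - \frac{7}{4}$ ($Z = - \frac{1}{2} + \frac{-2 - 3}{4} = - \frac{1}{2} + \frac{1}{4} \left(-5\right) = - \frac{1}{2} - \frac{5}{4} = - \frac{7}{4} \approx -1.75$)
$a{\left(o \right)} = -6$ ($a{\left(o \right)} = 2 \left(-3\right) = -6$)
$A{\left(x \right)} = - \frac{1}{3}$ ($A{\left(x \right)} = \frac{1}{-2 - 1} = \frac{1}{-3} = - \frac{1}{3}$)
$T = - \frac{1}{3} \approx -0.33333$
$- 5 \left(1 + T\right) 8 = - 5 \left(1 - \frac{1}{3}\right) 8 = \left(-5\right) \frac{2}{3} \cdot 8 = \left(- \frac{10}{3}\right) 8 = - \frac{80}{3}$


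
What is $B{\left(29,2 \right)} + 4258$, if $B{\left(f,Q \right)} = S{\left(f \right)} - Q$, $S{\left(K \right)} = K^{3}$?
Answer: $28645$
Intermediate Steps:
$B{\left(f,Q \right)} = f^{3} - Q$
$B{\left(29,2 \right)} + 4258 = \left(29^{3} - 2\right) + 4258 = \left(24389 - 2\right) + 4258 = 24387 + 4258 = 28645$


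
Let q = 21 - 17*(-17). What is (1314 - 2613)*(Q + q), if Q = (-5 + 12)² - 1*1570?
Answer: 1573089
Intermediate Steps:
Q = -1521 (Q = 7² - 1570 = 49 - 1570 = -1521)
q = 310 (q = 21 + 289 = 310)
(1314 - 2613)*(Q + q) = (1314 - 2613)*(-1521 + 310) = -1299*(-1211) = 1573089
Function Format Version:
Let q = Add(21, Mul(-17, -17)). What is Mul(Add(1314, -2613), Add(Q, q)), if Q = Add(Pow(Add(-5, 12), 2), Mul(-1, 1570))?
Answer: 1573089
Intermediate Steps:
Q = -1521 (Q = Add(Pow(7, 2), -1570) = Add(49, -1570) = -1521)
q = 310 (q = Add(21, 289) = 310)
Mul(Add(1314, -2613), Add(Q, q)) = Mul(Add(1314, -2613), Add(-1521, 310)) = Mul(-1299, -1211) = 1573089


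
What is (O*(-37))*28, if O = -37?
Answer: 38332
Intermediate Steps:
(O*(-37))*28 = -37*(-37)*28 = 1369*28 = 38332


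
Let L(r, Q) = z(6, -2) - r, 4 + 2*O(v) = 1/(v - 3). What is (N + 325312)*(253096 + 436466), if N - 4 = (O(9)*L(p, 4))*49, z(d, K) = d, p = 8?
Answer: 224455074321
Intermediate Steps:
O(v) = -2 + 1/(2*(-3 + v)) (O(v) = -2 + 1/(2*(v - 3)) = -2 + 1/(2*(-3 + v)))
L(r, Q) = 6 - r
N = 1151/6 (N = 4 + (((13 - 4*9)/(2*(-3 + 9)))*(6 - 1*8))*49 = 4 + (((1/2)*(13 - 36)/6)*(6 - 8))*49 = 4 + (((1/2)*(1/6)*(-23))*(-2))*49 = 4 - 23/12*(-2)*49 = 4 + (23/6)*49 = 4 + 1127/6 = 1151/6 ≈ 191.83)
(N + 325312)*(253096 + 436466) = (1151/6 + 325312)*(253096 + 436466) = (1953023/6)*689562 = 224455074321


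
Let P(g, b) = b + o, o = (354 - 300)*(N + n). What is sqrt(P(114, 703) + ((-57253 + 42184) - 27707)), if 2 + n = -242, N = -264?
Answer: I*sqrt(69505) ≈ 263.64*I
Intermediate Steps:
n = -244 (n = -2 - 242 = -244)
o = -27432 (o = (354 - 300)*(-264 - 244) = 54*(-508) = -27432)
P(g, b) = -27432 + b (P(g, b) = b - 27432 = -27432 + b)
sqrt(P(114, 703) + ((-57253 + 42184) - 27707)) = sqrt((-27432 + 703) + ((-57253 + 42184) - 27707)) = sqrt(-26729 + (-15069 - 27707)) = sqrt(-26729 - 42776) = sqrt(-69505) = I*sqrt(69505)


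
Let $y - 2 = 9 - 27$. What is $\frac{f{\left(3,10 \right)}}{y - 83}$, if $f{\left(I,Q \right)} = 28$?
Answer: $- \frac{28}{99} \approx -0.28283$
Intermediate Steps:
$y = -16$ ($y = 2 + \left(9 - 27\right) = 2 - 18 = -16$)
$\frac{f{\left(3,10 \right)}}{y - 83} = \frac{28}{-16 - 83} = \frac{28}{-99} = 28 \left(- \frac{1}{99}\right) = - \frac{28}{99}$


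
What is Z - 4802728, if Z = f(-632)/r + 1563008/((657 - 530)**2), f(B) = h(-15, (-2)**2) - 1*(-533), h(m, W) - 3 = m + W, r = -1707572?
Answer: -132271322259904813/27541428788 ≈ -4.8026e+6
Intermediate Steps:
h(m, W) = 3 + W + m (h(m, W) = 3 + (m + W) = 3 + (W + m) = 3 + W + m)
f(B) = 525 (f(B) = (3 + (-2)**2 - 15) - 1*(-533) = (3 + 4 - 15) + 533 = -8 + 533 = 525)
Z = 2668940228851/27541428788 (Z = 525/(-1707572) + 1563008/((657 - 530)**2) = 525*(-1/1707572) + 1563008/(127**2) = -525/1707572 + 1563008/16129 = 2668940228851/27541428788 ≈ 96.906)
Z - 4802728 = 2668940228851/27541428788 - 4802728 = -132271322259904813/27541428788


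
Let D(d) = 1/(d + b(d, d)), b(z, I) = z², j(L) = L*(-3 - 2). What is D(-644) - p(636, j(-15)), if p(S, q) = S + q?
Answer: -294419411/414092 ≈ -711.00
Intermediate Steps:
j(L) = -5*L (j(L) = L*(-5) = -5*L)
D(d) = 1/(d + d²)
D(-644) - p(636, j(-15)) = 1/((-644)*(1 - 644)) - (636 - 5*(-15)) = -1/644/(-643) - (636 + 75) = -1/644*(-1/643) - 1*711 = 1/414092 - 711 = -294419411/414092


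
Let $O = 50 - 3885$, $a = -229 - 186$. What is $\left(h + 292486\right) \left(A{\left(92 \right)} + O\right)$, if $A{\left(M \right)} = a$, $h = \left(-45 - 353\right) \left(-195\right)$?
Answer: $-1572908000$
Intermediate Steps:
$h = 77610$ ($h = \left(-398\right) \left(-195\right) = 77610$)
$a = -415$
$A{\left(M \right)} = -415$
$O = -3835$ ($O = 50 - 3885 = -3835$)
$\left(h + 292486\right) \left(A{\left(92 \right)} + O\right) = \left(77610 + 292486\right) \left(-415 - 3835\right) = 370096 \left(-4250\right) = -1572908000$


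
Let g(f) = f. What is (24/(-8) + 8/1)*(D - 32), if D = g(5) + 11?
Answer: -80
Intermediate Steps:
D = 16 (D = 5 + 11 = 16)
(24/(-8) + 8/1)*(D - 32) = (24/(-8) + 8/1)*(16 - 32) = (24*(-1/8) + 8*1)*(-16) = (-3 + 8)*(-16) = 5*(-16) = -80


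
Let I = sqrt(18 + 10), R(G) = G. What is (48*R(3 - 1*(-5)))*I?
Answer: 768*sqrt(7) ≈ 2031.9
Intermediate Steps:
I = 2*sqrt(7) (I = sqrt(28) = 2*sqrt(7) ≈ 5.2915)
(48*R(3 - 1*(-5)))*I = (48*(3 - 1*(-5)))*(2*sqrt(7)) = (48*(3 + 5))*(2*sqrt(7)) = (48*8)*(2*sqrt(7)) = 384*(2*sqrt(7)) = 768*sqrt(7)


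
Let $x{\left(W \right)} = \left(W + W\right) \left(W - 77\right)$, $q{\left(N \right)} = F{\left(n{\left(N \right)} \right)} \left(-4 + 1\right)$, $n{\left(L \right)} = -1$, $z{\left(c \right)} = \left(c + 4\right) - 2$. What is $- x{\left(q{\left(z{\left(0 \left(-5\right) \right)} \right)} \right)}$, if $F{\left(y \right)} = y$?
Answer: $444$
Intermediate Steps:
$z{\left(c \right)} = 2 + c$ ($z{\left(c \right)} = \left(4 + c\right) - 2 = 2 + c$)
$q{\left(N \right)} = 3$ ($q{\left(N \right)} = - (-4 + 1) = \left(-1\right) \left(-3\right) = 3$)
$x{\left(W \right)} = 2 W \left(-77 + W\right)$
$- x{\left(q{\left(z{\left(0 \left(-5\right) \right)} \right)} \right)} = - 2 \cdot 3 \left(-77 + 3\right) = - 2 \cdot 3 \left(-74\right) = \left(-1\right) \left(-444\right) = 444$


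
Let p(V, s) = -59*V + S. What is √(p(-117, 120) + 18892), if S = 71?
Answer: 3*√2874 ≈ 160.83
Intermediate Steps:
p(V, s) = 71 - 59*V (p(V, s) = -59*V + 71 = 71 - 59*V)
√(p(-117, 120) + 18892) = √((71 - 59*(-117)) + 18892) = √((71 + 6903) + 18892) = √(6974 + 18892) = √25866 = 3*√2874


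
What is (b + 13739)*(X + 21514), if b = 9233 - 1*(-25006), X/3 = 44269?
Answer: 7404012938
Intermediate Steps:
X = 132807 (X = 3*44269 = 132807)
b = 34239 (b = 9233 + 25006 = 34239)
(b + 13739)*(X + 21514) = (34239 + 13739)*(132807 + 21514) = 47978*154321 = 7404012938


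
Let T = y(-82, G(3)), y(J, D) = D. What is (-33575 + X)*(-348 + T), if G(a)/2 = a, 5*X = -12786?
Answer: 61786062/5 ≈ 1.2357e+7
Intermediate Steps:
X = -12786/5 (X = (⅕)*(-12786) = -12786/5 ≈ -2557.2)
G(a) = 2*a
T = 6 (T = 2*3 = 6)
(-33575 + X)*(-348 + T) = (-33575 - 12786/5)*(-348 + 6) = -180661/5*(-342) = 61786062/5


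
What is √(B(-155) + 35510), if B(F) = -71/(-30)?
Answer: √31961130/30 ≈ 188.45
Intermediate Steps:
B(F) = 71/30 (B(F) = -71*(-1/30) = 71/30)
√(B(-155) + 35510) = √(71/30 + 35510) = √(1065371/30) = √31961130/30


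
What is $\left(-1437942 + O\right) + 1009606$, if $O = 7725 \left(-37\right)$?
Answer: $-714161$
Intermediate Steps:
$O = -285825$
$\left(-1437942 + O\right) + 1009606 = \left(-1437942 - 285825\right) + 1009606 = -1723767 + 1009606 = -714161$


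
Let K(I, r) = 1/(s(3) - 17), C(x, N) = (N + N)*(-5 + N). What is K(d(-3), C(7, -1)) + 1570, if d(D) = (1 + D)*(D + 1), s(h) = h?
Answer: 21979/14 ≈ 1569.9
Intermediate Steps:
C(x, N) = 2*N*(-5 + N) (C(x, N) = (2*N)*(-5 + N) = 2*N*(-5 + N))
d(D) = (1 + D)**2 (d(D) = (1 + D)*(1 + D) = (1 + D)**2)
K(I, r) = -1/14 (K(I, r) = 1/(3 - 17) = 1/(-14) = -1/14)
K(d(-3), C(7, -1)) + 1570 = -1/14 + 1570 = 21979/14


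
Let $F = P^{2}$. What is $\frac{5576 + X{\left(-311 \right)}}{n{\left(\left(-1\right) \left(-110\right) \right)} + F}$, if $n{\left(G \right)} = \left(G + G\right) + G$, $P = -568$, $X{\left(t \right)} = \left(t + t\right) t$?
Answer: $\frac{99509}{161477} \approx 0.61624$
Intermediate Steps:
$X{\left(t \right)} = 2 t^{2}$ ($X{\left(t \right)} = 2 t t = 2 t^{2}$)
$n{\left(G \right)} = 3 G$ ($n{\left(G \right)} = 2 G + G = 3 G$)
$F = 322624$ ($F = \left(-568\right)^{2} = 322624$)
$\frac{5576 + X{\left(-311 \right)}}{n{\left(\left(-1\right) \left(-110\right) \right)} + F} = \frac{5576 + 2 \left(-311\right)^{2}}{3 \left(\left(-1\right) \left(-110\right)\right) + 322624} = \frac{5576 + 2 \cdot 96721}{3 \cdot 110 + 322624} = \frac{5576 + 193442}{330 + 322624} = \frac{199018}{322954} = 199018 \cdot \frac{1}{322954} = \frac{99509}{161477}$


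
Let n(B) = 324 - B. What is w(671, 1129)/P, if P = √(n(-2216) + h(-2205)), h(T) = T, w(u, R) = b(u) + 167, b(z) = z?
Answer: 838*√335/335 ≈ 45.785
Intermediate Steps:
w(u, R) = 167 + u (w(u, R) = u + 167 = 167 + u)
P = √335 (P = √((324 - 1*(-2216)) - 2205) = √((324 + 2216) - 2205) = √(2540 - 2205) = √335 ≈ 18.303)
w(671, 1129)/P = (167 + 671)/(√335) = 838*(√335/335) = 838*√335/335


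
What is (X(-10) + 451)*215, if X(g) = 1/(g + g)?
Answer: 387817/4 ≈ 96954.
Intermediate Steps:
X(g) = 1/(2*g)
(X(-10) + 451)*215 = ((½)/(-10) + 451)*215 = ((½)*(-⅒) + 451)*215 = (-1/20 + 451)*215 = (9019/20)*215 = 387817/4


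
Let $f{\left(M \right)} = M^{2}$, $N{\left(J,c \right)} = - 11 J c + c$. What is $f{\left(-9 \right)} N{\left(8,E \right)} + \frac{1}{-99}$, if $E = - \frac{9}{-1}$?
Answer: $- \frac{6278878}{99} \approx -63423.0$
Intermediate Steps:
$E = 9$ ($E = \left(-9\right) \left(-1\right) = 9$)
$N{\left(J,c \right)} = c - 11 J c$ ($N{\left(J,c \right)} = - 11 J c + c = c - 11 J c$)
$f{\left(-9 \right)} N{\left(8,E \right)} + \frac{1}{-99} = \left(-9\right)^{2} \cdot 9 \left(1 - 88\right) + \frac{1}{-99} = 81 \cdot 9 \left(1 - 88\right) - \frac{1}{99} = 81 \cdot 9 \left(-87\right) - \frac{1}{99} = 81 \left(-783\right) - \frac{1}{99} = -63423 - \frac{1}{99} = - \frac{6278878}{99}$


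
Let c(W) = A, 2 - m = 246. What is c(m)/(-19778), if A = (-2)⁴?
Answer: -8/9889 ≈ -0.00080898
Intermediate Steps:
m = -244 (m = 2 - 1*246 = 2 - 246 = -244)
A = 16
c(W) = 16
c(m)/(-19778) = 16/(-19778) = 16*(-1/19778) = -8/9889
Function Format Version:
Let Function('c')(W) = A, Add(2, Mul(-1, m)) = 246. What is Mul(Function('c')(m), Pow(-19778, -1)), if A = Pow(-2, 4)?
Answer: Rational(-8, 9889) ≈ -0.00080898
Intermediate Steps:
m = -244 (m = Add(2, Mul(-1, 246)) = Add(2, -246) = -244)
A = 16
Function('c')(W) = 16
Mul(Function('c')(m), Pow(-19778, -1)) = Mul(16, Pow(-19778, -1)) = Mul(16, Rational(-1, 19778)) = Rational(-8, 9889)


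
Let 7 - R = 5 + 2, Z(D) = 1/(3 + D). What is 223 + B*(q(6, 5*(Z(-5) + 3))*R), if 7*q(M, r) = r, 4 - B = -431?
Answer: 223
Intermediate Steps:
B = 435 (B = 4 - 1*(-431) = 4 + 431 = 435)
R = 0 (R = 7 - (5 + 2) = 7 - 1*7 = 7 - 7 = 0)
q(M, r) = r/7
223 + B*(q(6, 5*(Z(-5) + 3))*R) = 223 + 435*(((5*(1/(3 - 5) + 3))/7)*0) = 223 + 435*(((5*(1/(-2) + 3))/7)*0) = 223 + 435*(((5*(-½ + 3))/7)*0) = 223 + 435*(((5*(5/2))/7)*0) = 223 + 435*(((⅐)*(25/2))*0) = 223 + 435*((25/14)*0) = 223 + 435*0 = 223 + 0 = 223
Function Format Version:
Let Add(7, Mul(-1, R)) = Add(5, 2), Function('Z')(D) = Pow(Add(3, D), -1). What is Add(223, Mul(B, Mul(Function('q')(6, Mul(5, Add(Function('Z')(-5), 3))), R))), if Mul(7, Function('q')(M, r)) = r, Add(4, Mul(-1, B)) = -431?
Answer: 223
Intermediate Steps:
B = 435 (B = Add(4, Mul(-1, -431)) = Add(4, 431) = 435)
R = 0 (R = Add(7, Mul(-1, Add(5, 2))) = Add(7, Mul(-1, 7)) = Add(7, -7) = 0)
Function('q')(M, r) = Mul(Rational(1, 7), r)
Add(223, Mul(B, Mul(Function('q')(6, Mul(5, Add(Function('Z')(-5), 3))), R))) = Add(223, Mul(435, Mul(Mul(Rational(1, 7), Mul(5, Add(Pow(Add(3, -5), -1), 3))), 0))) = Add(223, Mul(435, Mul(Mul(Rational(1, 7), Mul(5, Add(Pow(-2, -1), 3))), 0))) = Add(223, Mul(435, Mul(Mul(Rational(1, 7), Mul(5, Add(Rational(-1, 2), 3))), 0))) = Add(223, Mul(435, Mul(Mul(Rational(1, 7), Mul(5, Rational(5, 2))), 0))) = Add(223, Mul(435, Mul(Mul(Rational(1, 7), Rational(25, 2)), 0))) = Add(223, Mul(435, Mul(Rational(25, 14), 0))) = Add(223, Mul(435, 0)) = Add(223, 0) = 223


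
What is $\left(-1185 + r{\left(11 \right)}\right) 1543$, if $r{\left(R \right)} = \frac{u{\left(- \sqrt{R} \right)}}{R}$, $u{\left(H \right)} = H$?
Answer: $-1828455 - \frac{1543 \sqrt{11}}{11} \approx -1.8289 \cdot 10^{6}$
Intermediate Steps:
$r{\left(R \right)} = - \frac{1}{\sqrt{R}}$ ($r{\left(R \right)} = \frac{\left(-1\right) \sqrt{R}}{R} = - \frac{1}{\sqrt{R}}$)
$\left(-1185 + r{\left(11 \right)}\right) 1543 = \left(-1185 - \frac{1}{\sqrt{11}}\right) 1543 = \left(-1185 - \frac{\sqrt{11}}{11}\right) 1543 = -1828455 - \frac{1543 \sqrt{11}}{11}$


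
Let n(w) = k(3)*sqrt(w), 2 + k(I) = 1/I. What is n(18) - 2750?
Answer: -2750 - 5*sqrt(2) ≈ -2757.1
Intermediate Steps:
k(I) = -2 + 1/I
n(w) = -5*sqrt(w)/3 (n(w) = (-2 + 1/3)*sqrt(w) = -5*sqrt(w)/3)
n(18) - 2750 = -5*sqrt(2) - 2750 = -2750 - 5*sqrt(2)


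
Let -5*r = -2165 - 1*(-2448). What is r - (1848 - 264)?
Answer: -8203/5 ≈ -1640.6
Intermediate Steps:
r = -283/5 (r = -(-2165 - 1*(-2448))/5 = -(-2165 + 2448)/5 = -1/5*283 = -283/5 ≈ -56.600)
r - (1848 - 264) = -283/5 - (1848 - 264) = -283/5 - 1*1584 = -283/5 - 1584 = -8203/5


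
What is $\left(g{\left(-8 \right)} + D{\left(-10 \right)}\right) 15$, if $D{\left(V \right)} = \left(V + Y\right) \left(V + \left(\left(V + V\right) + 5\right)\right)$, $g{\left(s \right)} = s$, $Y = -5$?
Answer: $5505$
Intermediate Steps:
$D{\left(V \right)} = \left(-5 + V\right) \left(5 + 3 V\right)$ ($D{\left(V \right)} = \left(V - 5\right) \left(V + \left(\left(V + V\right) + 5\right)\right) = \left(-5 + V\right) \left(V + \left(2 V + 5\right)\right) = \left(-5 + V\right) \left(V + \left(5 + 2 V\right)\right) = \left(-5 + V\right) \left(5 + 3 V\right)$)
$\left(g{\left(-8 \right)} + D{\left(-10 \right)}\right) 15 = \left(-8 - \left(-75 - 300\right)\right) 15 = \left(-8 + \left(-25 + 100 + 3 \cdot 100\right)\right) 15 = \left(-8 + \left(-25 + 100 + 300\right)\right) 15 = \left(-8 + 375\right) 15 = 367 \cdot 15 = 5505$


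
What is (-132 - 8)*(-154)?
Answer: 21560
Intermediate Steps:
(-132 - 8)*(-154) = -140*(-154) = 21560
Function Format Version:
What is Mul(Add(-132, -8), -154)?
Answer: 21560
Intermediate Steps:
Mul(Add(-132, -8), -154) = Mul(-140, -154) = 21560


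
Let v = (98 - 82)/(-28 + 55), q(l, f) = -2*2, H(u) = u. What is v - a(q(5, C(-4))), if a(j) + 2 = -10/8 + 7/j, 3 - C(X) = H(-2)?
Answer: 151/27 ≈ 5.5926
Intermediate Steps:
C(X) = 5 (C(X) = 3 - 1*(-2) = 3 + 2 = 5)
q(l, f) = -4
a(j) = -13/4 + 7/j (a(j) = -2 + (-10/8 + 7/j) = -2 + (-10*⅛ + 7/j) = -2 + (-5/4 + 7/j) = -13/4 + 7/j)
v = 16/27 ≈ 0.59259
v - a(q(5, C(-4))) = 16/27 - (-13/4 + 7/(-4)) = 16/27 - (-13/4 + 7*(-¼)) = 16/27 - (-13/4 - 7/4) = 16/27 - 1*(-5) = 16/27 + 5 = 151/27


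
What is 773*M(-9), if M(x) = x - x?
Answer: 0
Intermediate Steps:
M(x) = 0
773*M(-9) = 773*0 = 0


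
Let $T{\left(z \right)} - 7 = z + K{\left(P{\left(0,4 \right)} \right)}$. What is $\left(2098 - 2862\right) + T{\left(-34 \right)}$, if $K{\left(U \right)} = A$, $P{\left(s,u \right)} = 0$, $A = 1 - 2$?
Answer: $-792$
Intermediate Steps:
$A = -1$ ($A = 1 - 2 = -1$)
$K{\left(U \right)} = -1$
$T{\left(z \right)} = 6 + z$ ($T{\left(z \right)} = 7 + \left(z - 1\right) = 7 + \left(-1 + z\right) = 6 + z$)
$\left(2098 - 2862\right) + T{\left(-34 \right)} = \left(2098 - 2862\right) + \left(6 - 34\right) = -764 - 28 = -792$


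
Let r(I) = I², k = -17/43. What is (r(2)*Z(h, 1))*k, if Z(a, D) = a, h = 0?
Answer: 0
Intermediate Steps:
k = -17/43 (k = -17*1/43 = -17/43 ≈ -0.39535)
(r(2)*Z(h, 1))*k = (2²*0)*(-17/43) = (4*0)*(-17/43) = 0*(-17/43) = 0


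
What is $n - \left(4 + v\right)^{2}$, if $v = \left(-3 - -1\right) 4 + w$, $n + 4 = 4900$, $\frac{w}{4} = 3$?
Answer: $4832$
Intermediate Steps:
$w = 12$ ($w = 4 \cdot 3 = 12$)
$n = 4896$ ($n = -4 + 4900 = 4896$)
$v = 4$ ($v = \left(-3 - -1\right) 4 + 12 = \left(-3 + 1\right) 4 + 12 = \left(-2\right) 4 + 12 = -8 + 12 = 4$)
$n - \left(4 + v\right)^{2} = 4896 - \left(4 + 4\right)^{2} = 4896 - 8^{2} = 4896 - 64 = 4832$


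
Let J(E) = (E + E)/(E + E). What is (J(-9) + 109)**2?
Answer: 12100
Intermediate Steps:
J(E) = 1 (J(E) = (2*E)/((2*E)) = (2*E)*(1/(2*E)) = 1)
(J(-9) + 109)**2 = (1 + 109)**2 = 110**2 = 12100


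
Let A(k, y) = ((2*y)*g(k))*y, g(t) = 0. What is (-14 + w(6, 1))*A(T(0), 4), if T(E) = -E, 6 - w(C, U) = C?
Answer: 0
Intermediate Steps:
w(C, U) = 6 - C
A(k, y) = 0 (A(k, y) = ((2*y)*0)*y = 0*y = 0)
(-14 + w(6, 1))*A(T(0), 4) = (-14 + (6 - 1*6))*0 = (-14 + (6 - 6))*0 = (-14 + 0)*0 = -14*0 = 0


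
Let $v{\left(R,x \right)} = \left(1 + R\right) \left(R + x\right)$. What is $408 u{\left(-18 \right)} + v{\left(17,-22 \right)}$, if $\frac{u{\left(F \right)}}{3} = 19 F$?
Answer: $-418698$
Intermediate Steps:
$u{\left(F \right)} = 57 F$ ($u{\left(F \right)} = 3 \cdot 19 F = 57 F$)
$408 u{\left(-18 \right)} + v{\left(17,-22 \right)} = 408 \cdot 57 \left(-18\right) + \left(17 - 22 + 17^{2} + 17 \left(-22\right)\right) = 408 \left(-1026\right) + \left(17 - 22 + 289 - 374\right) = -418608 - 90 = -418698$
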